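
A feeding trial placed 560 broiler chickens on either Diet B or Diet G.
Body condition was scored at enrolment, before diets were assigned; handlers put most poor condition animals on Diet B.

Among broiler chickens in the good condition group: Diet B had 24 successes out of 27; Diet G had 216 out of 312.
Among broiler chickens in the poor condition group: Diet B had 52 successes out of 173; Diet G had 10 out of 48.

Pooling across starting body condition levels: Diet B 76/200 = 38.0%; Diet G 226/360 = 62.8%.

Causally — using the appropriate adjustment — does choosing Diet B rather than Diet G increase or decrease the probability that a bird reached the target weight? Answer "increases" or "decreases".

The stratified and pooled comparisons disagree (Diet B wins within each starting body condition; Diet G wins overall), so the answer turns on the causal role of starting body condition.
Starting body condition differs across diets for reasons unrelated to any effect of the diet itself, and it separately predicts the outcome — a classic confounder. We must compare within starting body condition levels.
Within each level — good condition: 88.9% vs 69.2%; poor condition: 30.1% vs 20.8% — Diet B is higher every time.

increases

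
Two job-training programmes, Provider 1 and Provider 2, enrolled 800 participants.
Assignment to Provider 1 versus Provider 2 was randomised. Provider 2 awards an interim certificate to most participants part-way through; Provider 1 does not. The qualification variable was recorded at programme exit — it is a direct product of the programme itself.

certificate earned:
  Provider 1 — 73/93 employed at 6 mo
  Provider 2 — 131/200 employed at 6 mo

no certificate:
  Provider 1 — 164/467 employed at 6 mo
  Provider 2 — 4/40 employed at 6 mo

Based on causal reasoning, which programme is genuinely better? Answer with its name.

Provider 2

The distribution of qualification attained during the programme is itself part of what the programme does — it is an intermediate outcome. Holding it fixed would remove that part of the effect; the total effect is the pooled difference.
Pooled: Provider 1 42.3% vs Provider 2 56.2%; Provider 2 is higher overall.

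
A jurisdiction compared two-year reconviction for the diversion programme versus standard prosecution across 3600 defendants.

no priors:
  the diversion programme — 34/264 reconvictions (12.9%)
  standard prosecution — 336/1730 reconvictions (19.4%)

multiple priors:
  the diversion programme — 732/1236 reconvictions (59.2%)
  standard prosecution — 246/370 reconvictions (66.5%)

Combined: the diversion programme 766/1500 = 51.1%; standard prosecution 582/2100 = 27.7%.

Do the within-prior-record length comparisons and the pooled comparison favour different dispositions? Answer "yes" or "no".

Within each prior-record length level (no priors 12.9% vs 19.4%; multiple priors 59.2% vs 66.5%), the diversion programme has the lower rate every time. Pooled: 51.1% vs 27.7% — standard prosecution has the lower rate overall. The two comparisons disagree.

yes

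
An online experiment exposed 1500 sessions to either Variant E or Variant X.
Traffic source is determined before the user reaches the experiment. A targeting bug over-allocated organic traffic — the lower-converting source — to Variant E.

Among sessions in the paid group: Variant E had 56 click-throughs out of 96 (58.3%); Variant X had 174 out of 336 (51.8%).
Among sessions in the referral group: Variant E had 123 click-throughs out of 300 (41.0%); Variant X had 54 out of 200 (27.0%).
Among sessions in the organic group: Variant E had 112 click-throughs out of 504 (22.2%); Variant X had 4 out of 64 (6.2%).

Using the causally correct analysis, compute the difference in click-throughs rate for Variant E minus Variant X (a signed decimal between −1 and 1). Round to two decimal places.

+0.13

Within every traffic source level Variant E has the higher rate, yet pooled Variant X does — Simpson's reversal.
Here traffic source is a common cause — it drives both which variant a case falls under and the outcome. The crude comparison mixes populations; the stratum-specific rates are the causally relevant ones.
Adjusting over the population distribution of traffic source: 0.288·(0.583−0.518) + 0.333·(0.410−0.270) + 0.379·(0.222−0.062) = +0.126.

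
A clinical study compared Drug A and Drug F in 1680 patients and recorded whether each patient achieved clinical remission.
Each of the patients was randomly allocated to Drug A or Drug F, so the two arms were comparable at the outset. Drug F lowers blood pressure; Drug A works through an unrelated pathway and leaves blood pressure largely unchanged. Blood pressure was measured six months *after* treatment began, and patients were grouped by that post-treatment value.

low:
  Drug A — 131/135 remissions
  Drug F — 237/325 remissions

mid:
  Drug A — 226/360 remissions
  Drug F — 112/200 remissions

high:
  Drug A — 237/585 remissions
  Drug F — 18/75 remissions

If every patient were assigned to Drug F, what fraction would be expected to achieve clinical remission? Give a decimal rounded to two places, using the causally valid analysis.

Blood pressure here is a post-treatment variable shaped by the drug; conditioning on it would introduce bias rather than remove it. The overall comparison is the causal one.
So P(outcome | do(Drug F)) is just the pooled rate for Drug F: 367/600 = 0.612.

0.61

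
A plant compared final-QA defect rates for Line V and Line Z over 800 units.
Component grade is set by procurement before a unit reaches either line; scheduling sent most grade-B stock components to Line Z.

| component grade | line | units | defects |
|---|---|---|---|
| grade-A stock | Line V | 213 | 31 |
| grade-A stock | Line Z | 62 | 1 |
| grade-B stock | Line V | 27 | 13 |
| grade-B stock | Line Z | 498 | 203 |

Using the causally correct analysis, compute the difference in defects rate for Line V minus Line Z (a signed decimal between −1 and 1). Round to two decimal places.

+0.09

The imbalance in component grade arose from how units were allocated, not from anything the line did; and component grade independently affects the outcome. The pooled gap is confounded — condition on component grade.
Adjusting over the population distribution of component grade: 0.344·(0.146−0.016) + 0.656·(0.481−0.408) = +0.093.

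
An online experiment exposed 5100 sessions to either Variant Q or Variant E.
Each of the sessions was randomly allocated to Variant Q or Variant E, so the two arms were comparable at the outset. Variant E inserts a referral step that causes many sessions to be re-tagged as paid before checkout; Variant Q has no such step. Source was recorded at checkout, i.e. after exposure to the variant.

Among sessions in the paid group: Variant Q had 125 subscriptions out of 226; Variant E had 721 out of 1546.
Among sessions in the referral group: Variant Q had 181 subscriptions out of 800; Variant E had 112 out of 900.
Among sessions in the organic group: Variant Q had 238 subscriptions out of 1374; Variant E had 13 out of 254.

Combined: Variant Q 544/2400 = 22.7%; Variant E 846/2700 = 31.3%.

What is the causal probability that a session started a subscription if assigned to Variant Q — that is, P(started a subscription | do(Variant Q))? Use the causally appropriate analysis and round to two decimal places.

Variant Q is higher inside every traffic source stratum but Variant E is higher in aggregate. Whether to stratify depends on how traffic source relates to the variant.
The distribution of traffic source is itself part of what the variant does — it is an intermediate outcome. Holding it fixed would remove that part of the effect; the total effect is the pooled difference.
So P(outcome | do(Variant Q)) is just the pooled rate for Variant Q: 544/2400 = 0.227.

0.23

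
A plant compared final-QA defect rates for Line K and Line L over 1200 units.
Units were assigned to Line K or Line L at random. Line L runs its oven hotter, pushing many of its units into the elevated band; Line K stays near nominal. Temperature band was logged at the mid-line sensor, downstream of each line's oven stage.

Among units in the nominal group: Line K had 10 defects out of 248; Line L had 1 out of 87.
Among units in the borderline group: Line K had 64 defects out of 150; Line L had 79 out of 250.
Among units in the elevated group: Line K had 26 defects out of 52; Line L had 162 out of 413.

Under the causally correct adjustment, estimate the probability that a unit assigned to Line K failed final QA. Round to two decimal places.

Stratifying would compare lines among units the lines themselves sorted into in-process temperature band groups — a form of selection on an intermediate. The unconditioned pooled rates give the total causal effect.
So P(outcome | do(Line K)) is just the pooled rate for Line K: 100/450 = 0.222.

0.22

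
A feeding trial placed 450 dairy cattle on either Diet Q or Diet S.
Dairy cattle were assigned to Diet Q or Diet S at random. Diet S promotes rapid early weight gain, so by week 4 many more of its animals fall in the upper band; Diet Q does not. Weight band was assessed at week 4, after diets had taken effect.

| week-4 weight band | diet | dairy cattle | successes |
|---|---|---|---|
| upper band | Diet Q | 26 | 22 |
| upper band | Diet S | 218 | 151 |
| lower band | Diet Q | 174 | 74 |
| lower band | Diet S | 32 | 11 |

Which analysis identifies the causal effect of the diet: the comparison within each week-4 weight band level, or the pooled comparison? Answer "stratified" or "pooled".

pooled

Diet Q is higher inside every week-4 weight band stratum but Diet S is higher in aggregate. Whether to stratify depends on how week-4 weight band relates to the diet.
The distribution of week-4 weight band is itself part of what the diet does — it is an intermediate outcome. Holding it fixed would remove that part of the effect; the total effect is the pooled difference.
Pooled: Diet Q 48.0% vs Diet S 64.8%; Diet S is higher overall.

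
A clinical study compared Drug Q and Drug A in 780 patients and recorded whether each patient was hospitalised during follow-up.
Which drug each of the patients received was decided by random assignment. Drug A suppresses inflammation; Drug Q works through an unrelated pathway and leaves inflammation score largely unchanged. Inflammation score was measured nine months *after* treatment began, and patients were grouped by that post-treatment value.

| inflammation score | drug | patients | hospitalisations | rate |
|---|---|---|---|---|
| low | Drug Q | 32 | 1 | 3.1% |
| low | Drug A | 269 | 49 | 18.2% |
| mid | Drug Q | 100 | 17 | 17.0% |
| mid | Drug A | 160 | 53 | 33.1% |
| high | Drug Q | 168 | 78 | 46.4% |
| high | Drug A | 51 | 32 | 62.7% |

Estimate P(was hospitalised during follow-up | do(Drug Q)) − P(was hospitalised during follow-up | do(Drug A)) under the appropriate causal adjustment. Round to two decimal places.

Drug Q is lower inside every inflammation score stratum but Drug A is lower in aggregate. Whether to stratify depends on how inflammation score relates to the drug.
The distribution of inflammation score is itself part of what the drug does — it is an intermediate outcome. Holding it fixed would remove that part of the effect; the total effect is the pooled difference.
The causal difference is the pooled difference: 0.320 − 0.279 = +0.041.

+0.04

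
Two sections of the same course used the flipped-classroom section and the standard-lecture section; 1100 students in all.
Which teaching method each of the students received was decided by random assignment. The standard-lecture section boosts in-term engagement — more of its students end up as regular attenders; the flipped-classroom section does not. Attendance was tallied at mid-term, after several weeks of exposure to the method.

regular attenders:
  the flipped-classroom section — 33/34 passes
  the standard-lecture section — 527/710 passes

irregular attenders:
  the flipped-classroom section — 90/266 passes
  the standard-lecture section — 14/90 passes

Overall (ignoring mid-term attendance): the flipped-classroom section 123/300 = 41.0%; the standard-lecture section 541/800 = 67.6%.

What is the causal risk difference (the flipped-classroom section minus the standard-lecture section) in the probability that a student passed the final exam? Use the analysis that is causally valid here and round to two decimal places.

The stratified and pooled comparisons disagree (the flipped-classroom section wins within each mid-term attendance; the standard-lecture section wins overall), so the answer turns on the causal role of mid-term attendance.
Mid-term attendance is recorded after the teaching method and is itself shifted by it — it sits on the causal path from teaching method to outcome. Conditioning on a mediator would strip out part of the effect we want; the pooled comparison gives the total causal effect.
The causal difference is the pooled difference: 0.410 − 0.676 = -0.266.

-0.27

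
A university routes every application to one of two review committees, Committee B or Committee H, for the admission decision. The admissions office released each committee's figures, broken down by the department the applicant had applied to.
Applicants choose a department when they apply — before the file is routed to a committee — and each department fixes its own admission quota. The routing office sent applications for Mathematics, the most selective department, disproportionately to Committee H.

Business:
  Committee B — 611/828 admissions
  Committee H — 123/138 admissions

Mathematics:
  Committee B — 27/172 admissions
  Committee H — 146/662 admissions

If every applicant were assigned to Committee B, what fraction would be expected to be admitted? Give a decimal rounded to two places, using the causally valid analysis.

Since department is a pre-existing factor (not a product of the review committee) and it affects the outcome on its own, it is a confounder. The stratified rates, not the pooled rate, identify the causal effect.
Standardising Committee B to the population department mix: 0.537·611/828 + 0.463·27/172 = 0.469.

0.47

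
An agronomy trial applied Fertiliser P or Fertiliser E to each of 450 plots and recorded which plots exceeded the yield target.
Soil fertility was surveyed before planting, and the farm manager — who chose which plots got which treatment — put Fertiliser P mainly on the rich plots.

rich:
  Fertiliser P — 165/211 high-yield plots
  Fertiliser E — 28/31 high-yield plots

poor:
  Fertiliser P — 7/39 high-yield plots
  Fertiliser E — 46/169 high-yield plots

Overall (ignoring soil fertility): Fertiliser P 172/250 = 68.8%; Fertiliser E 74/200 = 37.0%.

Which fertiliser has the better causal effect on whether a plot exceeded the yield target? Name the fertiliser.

The imbalance in soil fertility arose from how plots were allocated, not from anything the fertiliser did; and soil fertility independently affects the outcome. The pooled gap is confounded — condition on soil fertility.
Within each level — rich: 78.2% vs 90.3%; poor: 17.9% vs 27.2% — Fertiliser E is higher every time.

Fertiliser E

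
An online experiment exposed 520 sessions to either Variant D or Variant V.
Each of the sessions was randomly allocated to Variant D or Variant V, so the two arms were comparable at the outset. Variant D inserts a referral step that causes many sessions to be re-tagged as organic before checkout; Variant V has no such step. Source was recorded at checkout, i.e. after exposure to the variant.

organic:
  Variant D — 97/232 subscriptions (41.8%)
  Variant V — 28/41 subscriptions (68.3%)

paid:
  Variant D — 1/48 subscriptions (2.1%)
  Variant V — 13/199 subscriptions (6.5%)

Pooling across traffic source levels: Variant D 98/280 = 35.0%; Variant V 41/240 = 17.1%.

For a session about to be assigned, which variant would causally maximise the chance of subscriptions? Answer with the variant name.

Traffic source here is a post-treatment variable shaped by the variant; conditioning on it would introduce bias rather than remove it. The overall comparison is the causal one.
Pooled: Variant D 35.0% vs Variant V 17.1%; Variant D is higher overall.

Variant D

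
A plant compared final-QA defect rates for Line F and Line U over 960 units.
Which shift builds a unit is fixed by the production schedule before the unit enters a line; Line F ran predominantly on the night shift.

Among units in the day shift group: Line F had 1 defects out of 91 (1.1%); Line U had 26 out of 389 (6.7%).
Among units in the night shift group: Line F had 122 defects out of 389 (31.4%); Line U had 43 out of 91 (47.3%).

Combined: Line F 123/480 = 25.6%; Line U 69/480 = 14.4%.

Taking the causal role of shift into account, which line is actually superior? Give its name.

Line F is lower inside every shift stratum but Line U is lower in aggregate. Whether to stratify depends on how shift relates to the line.
Here shift is a common cause — it drives both which line a case falls under and the outcome. The crude comparison mixes populations; the stratum-specific rates are the causally relevant ones.
Within each level — day shift: 1.1% vs 6.7%; night shift: 31.4% vs 47.3% — Line F is lower every time.

Line F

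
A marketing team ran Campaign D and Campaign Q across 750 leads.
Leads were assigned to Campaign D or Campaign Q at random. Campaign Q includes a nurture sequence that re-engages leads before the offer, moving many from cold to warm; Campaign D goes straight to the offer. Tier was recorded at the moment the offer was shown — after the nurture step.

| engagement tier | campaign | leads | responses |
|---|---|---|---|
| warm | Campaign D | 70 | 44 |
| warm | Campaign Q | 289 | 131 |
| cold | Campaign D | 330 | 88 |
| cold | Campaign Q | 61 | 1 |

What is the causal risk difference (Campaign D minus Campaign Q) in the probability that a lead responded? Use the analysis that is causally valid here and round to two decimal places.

Engagement tier is downstream of the campaign. One should not condition on a consequence of treatment, so the overall rates are the right comparison.
The causal difference is the pooled difference: 0.330 − 0.377 = -0.047.

-0.05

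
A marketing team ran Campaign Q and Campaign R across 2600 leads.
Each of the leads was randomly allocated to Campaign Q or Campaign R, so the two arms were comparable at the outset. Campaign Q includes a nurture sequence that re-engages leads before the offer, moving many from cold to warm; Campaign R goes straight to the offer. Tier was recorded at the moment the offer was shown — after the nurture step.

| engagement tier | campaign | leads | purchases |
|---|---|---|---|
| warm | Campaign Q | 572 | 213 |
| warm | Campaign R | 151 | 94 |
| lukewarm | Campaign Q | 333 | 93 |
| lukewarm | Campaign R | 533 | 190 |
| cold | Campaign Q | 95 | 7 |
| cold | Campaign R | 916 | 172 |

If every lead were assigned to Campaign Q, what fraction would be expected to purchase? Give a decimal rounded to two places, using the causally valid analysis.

0.31

The engagement tier-specific comparison favours Campaign R throughout, but the pooled figures favour Campaign Q. The question is whether to condition on engagement tier.
Engagement tier is recorded after the campaign and is itself shifted by it — it sits on the causal path from campaign to outcome. Conditioning on a mediator would strip out part of the effect we want; the pooled comparison gives the total causal effect.
So P(outcome | do(Campaign Q)) is just the pooled rate for Campaign Q: 313/1000 = 0.313.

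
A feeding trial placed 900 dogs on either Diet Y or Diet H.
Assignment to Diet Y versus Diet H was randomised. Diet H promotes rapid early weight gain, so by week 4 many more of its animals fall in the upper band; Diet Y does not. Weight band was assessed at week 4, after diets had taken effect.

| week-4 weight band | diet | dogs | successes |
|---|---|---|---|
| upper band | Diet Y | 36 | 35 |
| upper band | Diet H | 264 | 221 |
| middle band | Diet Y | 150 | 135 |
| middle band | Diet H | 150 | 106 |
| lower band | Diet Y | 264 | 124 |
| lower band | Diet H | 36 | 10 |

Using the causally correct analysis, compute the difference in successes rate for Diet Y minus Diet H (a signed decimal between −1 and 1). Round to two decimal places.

-0.10

The week-4 weight band-specific comparison favours Diet Y throughout, but the pooled figures favour Diet H. The question is whether to condition on week-4 weight band.
The distribution of week-4 weight band is itself part of what the diet does — it is an intermediate outcome. Holding it fixed would remove that part of the effect; the total effect is the pooled difference.
The causal difference is the pooled difference: 0.653 − 0.749 = -0.096.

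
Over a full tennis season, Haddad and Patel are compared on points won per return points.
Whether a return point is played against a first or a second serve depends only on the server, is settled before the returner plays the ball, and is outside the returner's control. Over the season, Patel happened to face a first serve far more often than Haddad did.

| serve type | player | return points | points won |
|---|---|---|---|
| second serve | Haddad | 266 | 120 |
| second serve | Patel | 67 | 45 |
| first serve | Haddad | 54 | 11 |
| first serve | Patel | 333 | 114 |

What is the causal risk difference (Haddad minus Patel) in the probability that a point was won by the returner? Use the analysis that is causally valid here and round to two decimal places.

Patel is higher inside every serve type stratum but Haddad is higher in aggregate. Whether to stratify depends on how serve type relates to the player.
Serve type is set before the player has any effect — it is not caused by the player — and it independently drives the outcome. That makes it a confounder, so the causal comparison is within serve type levels.
Adjusting over the population distribution of serve type: 0.463·(0.451−0.672) + 0.537·(0.204−0.342) = -0.177.

-0.18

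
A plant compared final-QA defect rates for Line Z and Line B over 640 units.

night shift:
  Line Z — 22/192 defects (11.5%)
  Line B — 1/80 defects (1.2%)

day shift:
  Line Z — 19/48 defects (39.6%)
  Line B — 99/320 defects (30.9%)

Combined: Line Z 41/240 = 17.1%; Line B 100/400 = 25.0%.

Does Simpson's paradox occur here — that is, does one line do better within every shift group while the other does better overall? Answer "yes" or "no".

yes

Within each shift level (night shift 11.5% vs 1.2%; day shift 39.6% vs 30.9%), Line B has the lower rate every time. Pooled: 17.1% vs 25.0% — Line Z has the lower rate overall. The two comparisons disagree.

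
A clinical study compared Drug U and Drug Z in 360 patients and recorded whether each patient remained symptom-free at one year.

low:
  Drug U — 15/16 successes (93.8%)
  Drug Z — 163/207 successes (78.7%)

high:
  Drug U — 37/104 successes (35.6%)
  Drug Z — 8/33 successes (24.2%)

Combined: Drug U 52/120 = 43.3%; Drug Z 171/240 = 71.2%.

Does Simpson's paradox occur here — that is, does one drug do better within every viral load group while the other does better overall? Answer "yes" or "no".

Within each viral load level (low 93.8% vs 78.7%; high 35.6% vs 24.2%), Drug U has the higher rate every time. Pooled: 43.3% vs 71.2% — Drug Z has the higher rate overall. The two comparisons disagree.

yes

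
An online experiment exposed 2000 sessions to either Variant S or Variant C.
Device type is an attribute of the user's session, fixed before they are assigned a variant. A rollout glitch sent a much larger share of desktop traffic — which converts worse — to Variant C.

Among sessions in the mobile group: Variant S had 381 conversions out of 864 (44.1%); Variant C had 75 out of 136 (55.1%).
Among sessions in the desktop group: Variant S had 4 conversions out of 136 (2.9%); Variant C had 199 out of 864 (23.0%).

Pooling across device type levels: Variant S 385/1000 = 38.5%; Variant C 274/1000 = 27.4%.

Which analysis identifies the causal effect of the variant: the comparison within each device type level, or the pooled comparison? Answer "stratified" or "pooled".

Here device type is a common cause — it drives both which variant a case falls under and the outcome. The crude comparison mixes populations; the stratum-specific rates are the causally relevant ones.
Within each level — mobile: 44.1% vs 55.1%; desktop: 2.9% vs 23.0% — Variant C is higher every time.

stratified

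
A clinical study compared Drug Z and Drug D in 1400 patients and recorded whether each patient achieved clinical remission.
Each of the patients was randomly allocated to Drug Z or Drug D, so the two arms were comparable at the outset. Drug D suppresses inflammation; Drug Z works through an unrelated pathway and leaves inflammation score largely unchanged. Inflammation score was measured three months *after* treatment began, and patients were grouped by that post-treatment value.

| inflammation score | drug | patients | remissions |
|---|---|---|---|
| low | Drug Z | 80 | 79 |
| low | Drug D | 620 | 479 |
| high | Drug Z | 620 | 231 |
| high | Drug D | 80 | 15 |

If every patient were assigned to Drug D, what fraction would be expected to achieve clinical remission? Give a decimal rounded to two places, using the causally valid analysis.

Inflammation score lies on the pathway drug → inflammation score → outcome, so adjusting for it blocks the indirect effect. For the total causal effect of drug, use the unadjusted pooled rates.
So P(outcome | do(Drug D)) is just the pooled rate for Drug D: 494/700 = 0.706.

0.71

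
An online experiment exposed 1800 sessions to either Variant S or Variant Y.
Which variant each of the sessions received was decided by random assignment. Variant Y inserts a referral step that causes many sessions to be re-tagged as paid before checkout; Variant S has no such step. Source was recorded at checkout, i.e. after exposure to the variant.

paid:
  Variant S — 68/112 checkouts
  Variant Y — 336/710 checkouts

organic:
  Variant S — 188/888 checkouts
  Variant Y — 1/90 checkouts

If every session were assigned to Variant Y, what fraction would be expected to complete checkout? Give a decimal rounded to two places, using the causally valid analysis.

0.42

Within every traffic source level Variant S has the higher rate, yet pooled Variant Y does — Simpson's reversal.
Traffic source is downstream of the variant. One should not condition on a consequence of treatment, so the overall rates are the right comparison.
So P(outcome | do(Variant Y)) is just the pooled rate for Variant Y: 337/800 = 0.421.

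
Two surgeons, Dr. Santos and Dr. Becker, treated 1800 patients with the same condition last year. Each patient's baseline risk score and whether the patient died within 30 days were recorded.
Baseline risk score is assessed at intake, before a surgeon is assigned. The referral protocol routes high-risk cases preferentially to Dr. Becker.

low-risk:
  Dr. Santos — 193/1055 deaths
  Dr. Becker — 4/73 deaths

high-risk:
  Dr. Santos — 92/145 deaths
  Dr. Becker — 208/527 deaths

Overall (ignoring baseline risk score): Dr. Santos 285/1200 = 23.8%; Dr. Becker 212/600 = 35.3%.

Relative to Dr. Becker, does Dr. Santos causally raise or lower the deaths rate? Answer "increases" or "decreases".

increases

The baseline risk score-specific comparison favours Dr. Becker throughout, but the pooled figures favour Dr. Santos. The question is whether to condition on baseline risk score.
Baseline risk score is set before the surgeon has any effect — it is not caused by the surgeon — and it independently drives the outcome. That makes it a confounder, so the causal comparison is within baseline risk score levels.
Within each level — low-risk: 18.3% vs 5.5%; high-risk: 63.4% vs 39.5% — Dr. Becker is lower every time.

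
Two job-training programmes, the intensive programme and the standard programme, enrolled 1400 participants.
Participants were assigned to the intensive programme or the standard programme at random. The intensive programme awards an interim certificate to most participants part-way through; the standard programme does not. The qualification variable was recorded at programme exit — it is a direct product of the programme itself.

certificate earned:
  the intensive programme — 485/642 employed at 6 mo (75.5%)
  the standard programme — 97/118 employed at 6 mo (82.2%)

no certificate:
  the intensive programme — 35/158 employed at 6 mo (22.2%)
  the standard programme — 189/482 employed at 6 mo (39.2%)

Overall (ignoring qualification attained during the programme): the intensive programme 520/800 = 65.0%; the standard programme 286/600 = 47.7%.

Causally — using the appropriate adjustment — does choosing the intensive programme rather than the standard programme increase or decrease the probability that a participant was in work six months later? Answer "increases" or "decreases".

The distribution of qualification attained during the programme is itself part of what the programme does — it is an intermediate outcome. Holding it fixed would remove that part of the effect; the total effect is the pooled difference.
Pooled: the intensive programme 65.0% vs the standard programme 47.7%; the intensive programme is higher overall.

increases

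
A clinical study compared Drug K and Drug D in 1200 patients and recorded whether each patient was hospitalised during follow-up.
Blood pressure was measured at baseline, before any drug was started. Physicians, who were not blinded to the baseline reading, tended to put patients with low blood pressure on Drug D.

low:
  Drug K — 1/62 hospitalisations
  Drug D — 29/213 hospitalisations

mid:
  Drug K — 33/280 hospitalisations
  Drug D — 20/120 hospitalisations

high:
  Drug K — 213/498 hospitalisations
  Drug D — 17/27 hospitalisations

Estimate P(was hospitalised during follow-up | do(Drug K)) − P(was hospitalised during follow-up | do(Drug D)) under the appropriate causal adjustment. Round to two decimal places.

Here blood pressure is a common cause — it drives both which drug a case falls under and the outcome. The crude comparison mixes populations; the stratum-specific rates are the causally relevant ones.
Adjusting over the population distribution of blood pressure: 0.229·(0.016−0.136) + 0.333·(0.118−0.167) + 0.438·(0.428−0.630) = -0.132.

-0.13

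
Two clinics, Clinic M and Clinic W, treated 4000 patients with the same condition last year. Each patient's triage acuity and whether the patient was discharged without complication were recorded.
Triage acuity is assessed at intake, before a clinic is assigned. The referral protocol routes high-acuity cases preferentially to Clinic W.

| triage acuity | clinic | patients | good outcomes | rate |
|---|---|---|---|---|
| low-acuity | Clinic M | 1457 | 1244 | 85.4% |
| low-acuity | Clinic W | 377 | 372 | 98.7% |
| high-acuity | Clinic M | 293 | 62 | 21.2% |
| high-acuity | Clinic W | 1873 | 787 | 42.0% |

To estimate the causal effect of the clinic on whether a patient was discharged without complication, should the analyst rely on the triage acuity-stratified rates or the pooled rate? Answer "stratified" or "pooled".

stratified

Nothing the clinic does changes triage acuity; the imbalance is an allocation artefact. With triage acuity also predicting the outcome, the pooled figure is confounded, and the within-stratum comparison is the causal one.
Within each level — low-acuity: 85.4% vs 98.7%; high-acuity: 21.2% vs 42.0% — Clinic W is higher every time.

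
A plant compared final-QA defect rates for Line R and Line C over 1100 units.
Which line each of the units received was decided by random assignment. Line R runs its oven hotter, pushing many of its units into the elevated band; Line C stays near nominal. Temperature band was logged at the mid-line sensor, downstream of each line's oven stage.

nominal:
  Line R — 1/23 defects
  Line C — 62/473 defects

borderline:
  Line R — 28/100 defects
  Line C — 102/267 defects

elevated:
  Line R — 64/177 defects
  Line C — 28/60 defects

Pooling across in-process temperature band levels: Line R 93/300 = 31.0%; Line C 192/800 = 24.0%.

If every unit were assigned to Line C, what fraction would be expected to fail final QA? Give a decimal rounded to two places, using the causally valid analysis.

0.24

Line R is lower inside every in-process temperature band stratum but Line C is lower in aggregate. Whether to stratify depends on how in-process temperature band relates to the line.
In-process temperature band is downstream of the line. One should not condition on a consequence of treatment, so the overall rates are the right comparison.
So P(outcome | do(Line C)) is just the pooled rate for Line C: 192/800 = 0.240.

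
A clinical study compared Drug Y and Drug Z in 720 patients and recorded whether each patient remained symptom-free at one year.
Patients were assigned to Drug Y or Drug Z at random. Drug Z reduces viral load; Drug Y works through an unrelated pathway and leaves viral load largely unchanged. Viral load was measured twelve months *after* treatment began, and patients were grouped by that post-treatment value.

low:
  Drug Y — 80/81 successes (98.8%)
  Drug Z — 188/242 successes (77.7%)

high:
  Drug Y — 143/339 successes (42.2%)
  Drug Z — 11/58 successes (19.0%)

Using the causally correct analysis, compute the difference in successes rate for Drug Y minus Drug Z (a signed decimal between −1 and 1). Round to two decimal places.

-0.13

Stratifying would compare drugs among patients the drugs themselves sorted into viral load groups — a form of selection on an intermediate. The unconditioned pooled rates give the total causal effect.
The causal difference is the pooled difference: 0.531 − 0.663 = -0.132.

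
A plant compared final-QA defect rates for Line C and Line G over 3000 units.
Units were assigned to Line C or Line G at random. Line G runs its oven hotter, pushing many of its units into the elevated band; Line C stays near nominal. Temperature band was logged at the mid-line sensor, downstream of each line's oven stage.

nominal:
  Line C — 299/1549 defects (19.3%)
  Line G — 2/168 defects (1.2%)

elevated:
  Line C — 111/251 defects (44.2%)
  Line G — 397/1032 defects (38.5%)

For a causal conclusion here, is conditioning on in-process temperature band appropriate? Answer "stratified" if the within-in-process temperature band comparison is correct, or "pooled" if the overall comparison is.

In-process temperature band lies on the pathway line → in-process temperature band → outcome, so adjusting for it blocks the indirect effect. For the total causal effect of line, use the unadjusted pooled rates.
Pooled: Line C 22.8% vs Line G 33.2%; Line C is lower overall.

pooled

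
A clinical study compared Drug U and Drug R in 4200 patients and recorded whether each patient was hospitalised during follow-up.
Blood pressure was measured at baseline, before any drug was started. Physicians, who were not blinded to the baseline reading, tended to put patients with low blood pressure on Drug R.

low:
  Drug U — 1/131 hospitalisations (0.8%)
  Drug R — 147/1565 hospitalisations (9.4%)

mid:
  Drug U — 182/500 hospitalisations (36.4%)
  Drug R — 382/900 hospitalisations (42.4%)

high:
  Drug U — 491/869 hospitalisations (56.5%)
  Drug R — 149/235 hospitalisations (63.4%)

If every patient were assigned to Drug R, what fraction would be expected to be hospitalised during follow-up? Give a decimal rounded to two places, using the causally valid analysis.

Here blood pressure is a common cause — it drives both which drug a case falls under and the outcome. The crude comparison mixes populations; the stratum-specific rates are the causally relevant ones.
Standardising Drug R to the population blood pressure mix: 0.404·147/1565 + 0.333·382/900 + 0.263·149/235 = 0.346.

0.35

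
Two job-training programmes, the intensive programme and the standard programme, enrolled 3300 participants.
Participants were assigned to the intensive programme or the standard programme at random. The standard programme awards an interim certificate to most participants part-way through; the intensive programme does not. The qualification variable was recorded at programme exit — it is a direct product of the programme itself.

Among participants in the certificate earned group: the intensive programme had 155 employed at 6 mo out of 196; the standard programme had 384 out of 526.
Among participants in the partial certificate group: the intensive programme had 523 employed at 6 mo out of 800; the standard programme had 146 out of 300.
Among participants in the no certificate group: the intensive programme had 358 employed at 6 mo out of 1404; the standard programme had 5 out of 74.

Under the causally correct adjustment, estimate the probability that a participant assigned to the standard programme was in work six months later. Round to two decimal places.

0.59

The stratified and pooled comparisons disagree (the intensive programme wins within each qualification attained during the programme; the standard programme wins overall), so the answer turns on the causal role of qualification attained during the programme.
The distribution of qualification attained during the programme is itself part of what the programme does — it is an intermediate outcome. Holding it fixed would remove that part of the effect; the total effect is the pooled difference.
So P(outcome | do(the standard programme)) is just the pooled rate for the standard programme: 535/900 = 0.594.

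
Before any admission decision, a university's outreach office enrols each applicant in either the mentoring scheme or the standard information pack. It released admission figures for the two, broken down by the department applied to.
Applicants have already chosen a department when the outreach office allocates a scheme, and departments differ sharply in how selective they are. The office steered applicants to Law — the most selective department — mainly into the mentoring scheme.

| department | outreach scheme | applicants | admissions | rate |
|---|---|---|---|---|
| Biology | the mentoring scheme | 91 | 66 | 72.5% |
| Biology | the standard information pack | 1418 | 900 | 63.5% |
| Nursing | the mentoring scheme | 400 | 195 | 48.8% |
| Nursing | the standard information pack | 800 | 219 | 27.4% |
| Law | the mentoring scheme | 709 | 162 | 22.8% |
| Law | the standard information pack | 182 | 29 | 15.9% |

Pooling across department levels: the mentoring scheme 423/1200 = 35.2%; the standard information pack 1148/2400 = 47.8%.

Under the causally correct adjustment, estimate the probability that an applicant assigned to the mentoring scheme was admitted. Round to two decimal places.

the mentoring scheme is higher inside every department stratum but the standard information pack is higher in aggregate. Whether to stratify depends on how department relates to the outreach scheme.
Department satisfies the back-door criterion: it is not a descendant of the outreach scheme, and it blocks the spurious path from outreach scheme to outcome. Adjusting for it (i.e., using the within-department rates) gives the causal effect.
Standardising the mentoring scheme to the population department mix: 0.419·66/91 + 0.333·195/400 + 0.247·162/709 = 0.523.

0.52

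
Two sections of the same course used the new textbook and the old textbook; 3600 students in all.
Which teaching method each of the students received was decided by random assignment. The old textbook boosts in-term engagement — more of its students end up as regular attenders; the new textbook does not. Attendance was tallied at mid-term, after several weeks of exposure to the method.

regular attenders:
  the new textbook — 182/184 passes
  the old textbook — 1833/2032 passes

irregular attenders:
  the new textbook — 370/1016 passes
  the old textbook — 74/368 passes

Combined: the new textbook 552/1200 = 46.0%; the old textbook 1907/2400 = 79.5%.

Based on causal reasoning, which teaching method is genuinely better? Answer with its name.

Stratifying would compare teaching methods among students the teaching methods themselves sorted into mid-term attendance groups — a form of selection on an intermediate. The unconditioned pooled rates give the total causal effect.
Pooled: the new textbook 46.0% vs the old textbook 79.5%; the old textbook is higher overall.

the old textbook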